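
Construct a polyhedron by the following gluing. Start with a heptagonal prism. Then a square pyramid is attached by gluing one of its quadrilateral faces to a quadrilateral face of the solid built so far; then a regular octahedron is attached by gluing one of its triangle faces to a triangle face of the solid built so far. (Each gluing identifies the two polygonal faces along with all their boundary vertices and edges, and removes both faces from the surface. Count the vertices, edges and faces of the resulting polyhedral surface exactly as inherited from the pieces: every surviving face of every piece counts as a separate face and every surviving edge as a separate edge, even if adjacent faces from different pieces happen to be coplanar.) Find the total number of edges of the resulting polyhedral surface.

A heptagonal prism: V=14, E=21, F=9.
Attach a square pyramid (V=5, E=8, F=5) along a 4-gon: merge 4 vertices and 4 edges, delete both glued faces → V=15, E=25, F=12.
Attach a regular octahedron (V=6, E=12, F=8) along a 3-gon: merge 3 vertices and 3 edges, delete both glued faces → V=18, E=34, F=18.
Check: V − E + F = 18 − 34 + 18 = 2.

34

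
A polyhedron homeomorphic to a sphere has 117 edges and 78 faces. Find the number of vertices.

41

Here V − E + F = 2.
V = 2 + E − F = 2 + 117 − 78 = 41.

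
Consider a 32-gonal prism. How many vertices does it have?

A prism on an n-gon has two n-gon bases and n rectangular sides: V = 2·32 = 64, E = 3·32 = 96, F = 32 + 2 = 34.

64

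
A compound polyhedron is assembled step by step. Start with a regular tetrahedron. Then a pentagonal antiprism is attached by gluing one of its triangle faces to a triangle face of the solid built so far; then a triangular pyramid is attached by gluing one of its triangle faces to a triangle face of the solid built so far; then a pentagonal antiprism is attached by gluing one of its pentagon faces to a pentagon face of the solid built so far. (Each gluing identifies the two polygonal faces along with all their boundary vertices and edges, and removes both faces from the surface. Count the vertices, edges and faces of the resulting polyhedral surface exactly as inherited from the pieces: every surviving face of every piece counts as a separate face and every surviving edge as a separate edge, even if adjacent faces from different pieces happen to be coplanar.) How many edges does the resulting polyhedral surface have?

41

A regular tetrahedron: V=4, E=6, F=4.
Attach a pentagonal antiprism (V=10, E=20, F=12) along a 3-gon: merge 3 vertices and 3 edges, delete both glued faces → V=11, E=23, F=14.
Attach a triangular pyramid (V=4, E=6, F=4) along a 3-gon: merge 3 vertices and 3 edges, delete both glued faces → V=12, E=26, F=16.
Attach a pentagonal antiprism (V=10, E=20, F=12) along a 5-gon: merge 5 vertices and 5 edges, delete both glued faces → V=17, E=41, F=26.
Check: V − E + F = 17 − 41 + 26 = 2.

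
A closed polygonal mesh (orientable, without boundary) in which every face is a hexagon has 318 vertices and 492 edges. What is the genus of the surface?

Every face is a hexagon and each edge borders two faces, so 6F = 2·492, giving F = 164.
χ = V − E + F = 318 − 492 + 164 = -10.
For a closed orientable surface χ = 2 − 2g, so g = (2 − (-10))/2 = 6.

6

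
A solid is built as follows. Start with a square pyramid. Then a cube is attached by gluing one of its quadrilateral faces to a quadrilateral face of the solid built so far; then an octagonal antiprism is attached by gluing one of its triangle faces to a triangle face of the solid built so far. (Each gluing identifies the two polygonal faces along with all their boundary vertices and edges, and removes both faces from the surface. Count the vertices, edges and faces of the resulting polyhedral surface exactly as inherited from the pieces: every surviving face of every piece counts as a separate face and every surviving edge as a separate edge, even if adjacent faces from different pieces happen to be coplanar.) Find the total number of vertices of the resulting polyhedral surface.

A square pyramid: V=5, E=8, F=5.
Attach a cube (V=8, E=12, F=6) along a 4-gon: merge 4 vertices and 4 edges, delete both glued faces → V=9, E=16, F=9.
Attach an octagonal antiprism (V=16, E=32, F=18) along a 3-gon: merge 3 vertices and 3 edges, delete both glued faces → V=22, E=45, F=25.
Check: V − E + F = 22 − 45 + 25 = 2.

22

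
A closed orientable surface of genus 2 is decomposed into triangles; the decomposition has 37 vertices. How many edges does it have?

χ = 2 − 2·2 = -2, and every face is a triangle so 3F = 2E.
V − E + F = -2 with E = 3F/2 gives 37 − (3/2 − 1)·F = -2, so F = 78 and E = 117.

117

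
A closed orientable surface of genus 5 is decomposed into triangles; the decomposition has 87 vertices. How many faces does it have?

χ = 2 − 2·5 = -8, and every face is a triangle so 3F = 2E.
V − E + F = -8 with E = 3F/2 gives 87 − (3/2 − 1)·F = -8, so F = 190 and E = 285.

190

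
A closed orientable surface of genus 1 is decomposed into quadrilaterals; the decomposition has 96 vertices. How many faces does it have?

96

χ = 2 − 2·1 = 0, and every face is a square so 4F = 2E.
V − E + F = 0 with E = 4F/2 gives 96 − (4/2 − 1)·F = 0, so F = 96 and E = 192.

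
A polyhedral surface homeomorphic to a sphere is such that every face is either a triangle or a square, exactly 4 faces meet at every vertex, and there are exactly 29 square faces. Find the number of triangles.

8

Let x be the number of triangles; then F = 29 + x.
Edge–face incidences: 2E = 4·29 + 3·x = 116 + 3x.
Every vertex has degree 4, so 4V = 2E.
Euler: V − E + F = 2 ⇒ (2E)/4 − E + (29 + x) = 2.
Multiply by 8: 2·(2E) − 4·(2E) + 8·(29 + x) = 16, i.e. 232 + 8x − 2·(116 + 3x) = 16.
Collecting terms: 2x = 16, so x = 8.
Then 2E = 116 + 3·8 = 140, so E = 70, V = 2E/4 = 35, F = 29 + 8 = 37.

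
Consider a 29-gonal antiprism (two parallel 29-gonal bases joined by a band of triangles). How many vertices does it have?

An antiprism on an n-gon has two n-gon caps and 2n triangles: V = 2·29 = 58, E = 4·29 = 116, F = 2·29 + 2 = 60.

58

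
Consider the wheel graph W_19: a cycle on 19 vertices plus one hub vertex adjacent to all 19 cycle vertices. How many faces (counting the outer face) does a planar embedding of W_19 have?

W_19 has V = 19 + 1 = 20 vertices and E = 2·19 = 38 edges.
By Euler's formula F = 2 − V + E = 2 − 20 + 38 = 20.

20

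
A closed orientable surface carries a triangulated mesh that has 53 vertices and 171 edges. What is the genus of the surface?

Every face is a triangle and each edge borders two faces, so 3F = 2·171, giving F = 114.
χ = V − E + F = 53 − 171 + 114 = -4.
For a closed orientable surface χ = 2 − 2g, so g = (2 − (-4))/2 = 3.

3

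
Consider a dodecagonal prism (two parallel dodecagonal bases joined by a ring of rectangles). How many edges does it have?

A prism on an n-gon has two n-gon bases and n rectangular sides: V = 2·12 = 24, E = 3·12 = 36, F = 12 + 2 = 14.
Check: V − E + F = 24 − 36 + 14 = 2.

36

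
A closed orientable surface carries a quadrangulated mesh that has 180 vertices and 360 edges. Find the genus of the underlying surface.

Every face is a square and each edge borders two faces, so 4F = 2·360, giving F = 180.
χ = V − E + F = 180 − 360 + 180 = 0.
For a closed orientable surface χ = 2 − 2g, so g = (2 − (0))/2 = 1.

1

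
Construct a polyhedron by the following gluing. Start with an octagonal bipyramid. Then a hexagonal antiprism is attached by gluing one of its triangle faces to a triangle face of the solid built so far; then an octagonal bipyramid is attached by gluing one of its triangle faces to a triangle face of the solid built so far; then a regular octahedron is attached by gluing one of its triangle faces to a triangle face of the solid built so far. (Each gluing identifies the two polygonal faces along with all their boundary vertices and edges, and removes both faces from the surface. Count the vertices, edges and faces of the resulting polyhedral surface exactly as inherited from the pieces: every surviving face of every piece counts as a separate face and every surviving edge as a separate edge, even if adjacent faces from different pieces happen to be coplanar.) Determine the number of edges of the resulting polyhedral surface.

An octagonal bipyramid: V=10, E=24, F=16.
Attach a hexagonal antiprism (V=12, E=24, F=14) along a 3-gon: merge 3 vertices and 3 edges, delete both glued faces → V=19, E=45, F=28.
Attach an octagonal bipyramid (V=10, E=24, F=16) along a 3-gon: merge 3 vertices and 3 edges, delete both glued faces → V=26, E=66, F=42.
Attach a regular octahedron (V=6, E=12, F=8) along a 3-gon: merge 3 vertices and 3 edges, delete both glued faces → V=29, E=75, F=48.
Check: V − E + F = 29 − 75 + 48 = 2.

75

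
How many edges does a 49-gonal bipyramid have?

A bipyramid over an n-gon has 2n triangular faces and n + 2 vertices: V = 49 + 2 = 51, E = 3·49 = 147, F = 2·49 = 98.

147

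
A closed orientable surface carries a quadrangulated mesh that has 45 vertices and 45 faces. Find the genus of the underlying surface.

1

Every face is a square, so 2E = 4·45 = 180, giving E = 90.
χ = V − E + F = 45 − 90 + 45 = 0.
For a closed orientable surface χ = 2 − 2g, so g = (2 − (0))/2 = 1.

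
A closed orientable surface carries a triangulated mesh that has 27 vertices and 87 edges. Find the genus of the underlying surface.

Every face is a triangle and each edge borders two faces, so 3F = 2·87, giving F = 58.
χ = V − E + F = 27 − 87 + 58 = -2.
For a closed orientable surface χ = 2 − 2g, so g = (2 − (-2))/2 = 2.

2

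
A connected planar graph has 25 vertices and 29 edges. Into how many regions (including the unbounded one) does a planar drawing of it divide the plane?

Euler's formula for a connected plane graph: V − E + F = 2, so F = 2 − 25 + 29 = 6.

6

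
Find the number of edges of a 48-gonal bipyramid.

144

A bipyramid over an n-gon has 2n triangular faces and n + 2 vertices: V = 48 + 2 = 50, E = 3·48 = 144, F = 2·48 = 96.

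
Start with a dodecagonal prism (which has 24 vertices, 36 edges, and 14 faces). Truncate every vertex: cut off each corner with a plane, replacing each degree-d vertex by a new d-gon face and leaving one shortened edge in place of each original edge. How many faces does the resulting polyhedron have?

Truncation replaces each original edge-end by a new vertex, so V′ = 2E = 72.
Each original edge survives, and each old vertex of degree d contributes d new edges; summing degrees gives Σd = 2E, so E′ = E + 2E = 3E = 108.
Each original face survives and each original vertex becomes one new face: F′ = F + V = 38.

38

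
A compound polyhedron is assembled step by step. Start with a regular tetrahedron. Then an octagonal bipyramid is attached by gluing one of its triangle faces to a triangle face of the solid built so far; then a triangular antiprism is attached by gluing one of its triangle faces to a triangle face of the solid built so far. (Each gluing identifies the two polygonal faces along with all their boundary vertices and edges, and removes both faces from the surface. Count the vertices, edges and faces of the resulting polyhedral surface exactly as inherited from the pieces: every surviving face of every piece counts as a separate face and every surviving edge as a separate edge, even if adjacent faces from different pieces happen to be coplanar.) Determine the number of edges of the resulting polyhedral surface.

36

A regular tetrahedron: V=4, E=6, F=4.
Attach an octagonal bipyramid (V=10, E=24, F=16) along a 3-gon: merge 3 vertices and 3 edges, delete both glued faces → V=11, E=27, F=18.
Attach a triangular antiprism (V=6, E=12, F=8) along a 3-gon: merge 3 vertices and 3 edges, delete both glued faces → V=14, E=36, F=24.
Check: V − E + F = 14 − 36 + 24 = 2.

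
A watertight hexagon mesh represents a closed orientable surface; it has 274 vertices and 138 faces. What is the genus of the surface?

2

Every face is a hexagon, so 2E = 6·138 = 828, giving E = 414.
χ = V − E + F = 274 − 414 + 138 = -2.
For a closed orientable surface χ = 2 − 2g, so g = (2 − (-2))/2 = 2.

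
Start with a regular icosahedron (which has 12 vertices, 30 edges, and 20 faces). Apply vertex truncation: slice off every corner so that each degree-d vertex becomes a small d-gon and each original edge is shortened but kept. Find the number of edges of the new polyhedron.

Truncation replaces each original edge-end by a new vertex, so V′ = 2E = 60.
Each original edge survives, and each old vertex of degree d contributes d new edges; summing degrees gives Σd = 2E, so E′ = E + 2E = 3E = 90.
Each original face survives and each original vertex becomes one new face: F′ = F + V = 32.

90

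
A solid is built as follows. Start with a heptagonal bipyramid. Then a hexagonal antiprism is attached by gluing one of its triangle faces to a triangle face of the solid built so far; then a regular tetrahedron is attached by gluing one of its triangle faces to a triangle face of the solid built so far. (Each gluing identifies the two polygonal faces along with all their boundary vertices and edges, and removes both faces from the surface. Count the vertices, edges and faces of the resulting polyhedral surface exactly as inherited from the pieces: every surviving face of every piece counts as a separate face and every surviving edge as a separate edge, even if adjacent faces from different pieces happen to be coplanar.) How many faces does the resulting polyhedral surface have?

28

A heptagonal bipyramid: V=9, E=21, F=14.
Attach a hexagonal antiprism (V=12, E=24, F=14) along a 3-gon: merge 3 vertices and 3 edges, delete both glued faces → V=18, E=42, F=26.
Attach a regular tetrahedron (V=4, E=6, F=4) along a 3-gon: merge 3 vertices and 3 edges, delete both glued faces → V=19, E=45, F=28.
Check: V − E + F = 19 − 45 + 28 = 2.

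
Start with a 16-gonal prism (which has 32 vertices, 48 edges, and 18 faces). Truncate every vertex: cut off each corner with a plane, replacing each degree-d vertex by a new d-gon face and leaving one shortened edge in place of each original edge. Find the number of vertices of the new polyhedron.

96

Truncation replaces each original edge-end by a new vertex, so V′ = 2E = 96.
Each original edge survives, and each old vertex of degree d contributes d new edges; summing degrees gives Σd = 2E, so E′ = E + 2E = 3E = 144.
Each original face survives and each original vertex becomes one new face: F′ = F + V = 50.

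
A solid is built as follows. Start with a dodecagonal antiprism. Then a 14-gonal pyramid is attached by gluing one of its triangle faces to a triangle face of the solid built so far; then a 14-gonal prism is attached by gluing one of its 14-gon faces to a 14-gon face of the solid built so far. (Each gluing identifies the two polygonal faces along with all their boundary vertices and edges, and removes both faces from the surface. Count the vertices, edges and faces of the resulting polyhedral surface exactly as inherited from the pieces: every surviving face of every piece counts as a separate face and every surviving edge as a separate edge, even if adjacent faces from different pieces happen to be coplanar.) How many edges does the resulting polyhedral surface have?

A dodecagonal antiprism: V=24, E=48, F=26.
Attach a 14-gonal pyramid (V=15, E=28, F=15) along a 3-gon: merge 3 vertices and 3 edges, delete both glued faces → V=36, E=73, F=39.
Attach a 14-gonal prism (V=28, E=42, F=16) along a 14-gon: merge 14 vertices and 14 edges, delete both glued faces → V=50, E=101, F=53.
Check: V − E + F = 50 − 101 + 53 = 2.

101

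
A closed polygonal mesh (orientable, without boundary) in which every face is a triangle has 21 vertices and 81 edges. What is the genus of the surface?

Every face is a triangle and each edge borders two faces, so 3F = 2·81, giving F = 54.
χ = V − E + F = 21 − 81 + 54 = -6.
For a closed orientable surface χ = 2 − 2g, so g = (2 − (-6))/2 = 4.

4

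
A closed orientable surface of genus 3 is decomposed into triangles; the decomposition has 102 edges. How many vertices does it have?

χ = 2 − 2·3 = -4, and every face is a triangle so 3F = 2E.
F = 2E/3 = 68. Then V = -4 + E − F = -4 + 102 − 68 = 30.

30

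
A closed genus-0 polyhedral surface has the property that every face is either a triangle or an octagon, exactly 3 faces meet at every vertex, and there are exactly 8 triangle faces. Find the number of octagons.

Let x be the number of octagons; then F = 8 + x.
Edge–face incidences: 2E = 3·8 + 8·x = 24 + 8x.
Every vertex has degree 3, so 3V = 2E.
Euler: V − E + F = 2 ⇒ (2E)/3 − E + (8 + x) = 2.
Multiply by 6: 2·(2E) − 3·(2E) + 6·(8 + x) = 12, i.e. 48 + 6x − (24 + 8x) = 12.
Collecting terms: −2x + 24 = 12, so −2x = −12, so x = 6.
Then 2E = 24 + 8·6 = 72, so E = 36, V = 2E/3 = 24, F = 8 + 6 = 14.

6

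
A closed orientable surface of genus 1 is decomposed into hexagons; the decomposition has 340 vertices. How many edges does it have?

510

χ = 2 − 2·1 = 0, and every face is a hexagon so 6F = 2E.
V − E + F = 0 with E = 6F/2 gives 340 − (6/2 − 1)·F = 0, so F = 170 and E = 510.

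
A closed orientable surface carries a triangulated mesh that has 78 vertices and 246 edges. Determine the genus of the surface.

Every face is a triangle and each edge borders two faces, so 3F = 2·246, giving F = 164.
χ = V − E + F = 78 − 246 + 164 = -4.
For a closed orientable surface χ = 2 − 2g, so g = (2 − (-4))/2 = 3.

3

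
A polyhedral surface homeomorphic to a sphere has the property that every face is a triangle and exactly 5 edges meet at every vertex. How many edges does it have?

30

Each face has 3 edges and each edge borders two faces, so 2E = 3F.
Each vertex has degree 5, so 5V = 2E and hence V = 3F/5.
Euler: V − E + F = 2 ⇒ (3F/5) − (3F/2) + F = 2.
Multiply by 10: (6 − 15 + 10)F = 20, i.e. 1F = 20.
So F = 20, E = 3·20/2 = 30, V = 3·20/5 = 12.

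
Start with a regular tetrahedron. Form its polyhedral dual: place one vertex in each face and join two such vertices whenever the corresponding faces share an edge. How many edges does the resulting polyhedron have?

6

The base solid has V = 4, E = 6, F = 4.
The dual swaps V and F and preserves E: V′ = F = 4, E′ = E = 6, F′ = V = 4.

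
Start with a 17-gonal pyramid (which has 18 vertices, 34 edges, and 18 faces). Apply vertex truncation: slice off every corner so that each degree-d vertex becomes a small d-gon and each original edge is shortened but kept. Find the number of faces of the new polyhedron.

Truncation replaces each original edge-end by a new vertex, so V′ = 2E = 68.
Each original edge survives, and each old vertex of degree d contributes d new edges; summing degrees gives Σd = 2E, so E′ = E + 2E = 3E = 102.
Each original face survives and each original vertex becomes one new face: F′ = F + V = 36.

36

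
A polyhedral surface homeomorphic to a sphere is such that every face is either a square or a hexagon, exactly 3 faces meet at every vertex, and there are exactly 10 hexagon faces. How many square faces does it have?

Let x be the number of squares; then F = 10 + x.
Edge–face incidences: 2E = 6·10 + 4·x = 60 + 4x.
Every vertex has degree 3, so 3V = 2E.
Euler: V − E + F = 2 ⇒ (2E)/3 − E + (10 + x) = 2.
Multiply by 6: 2·(2E) − 3·(2E) + 6·(10 + x) = 12, i.e. 60 + 6x − (60 + 4x) = 12.
Collecting terms: 2x = 12, so x = 6.
Then 2E = 60 + 4·6 = 84, so E = 42, V = 2E/3 = 28, F = 10 + 6 = 16.

6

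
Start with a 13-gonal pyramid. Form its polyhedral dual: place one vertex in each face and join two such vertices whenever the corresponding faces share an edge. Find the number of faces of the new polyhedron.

14

The base solid has V = 14, E = 26, F = 14.
The dual swaps V and F and preserves E: V′ = F = 14, E′ = E = 26, F′ = V = 14.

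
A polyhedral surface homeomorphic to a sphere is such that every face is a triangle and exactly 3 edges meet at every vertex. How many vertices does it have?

4

Each face has 3 edges and each edge borders two faces, so 2E = 3F.
Each vertex has degree 3, so 3V = 2E and hence V = 3F/3.
Euler: V − E + F = 2 ⇒ (3F/3) − (3F/2) + F = 2.
Multiply by 6: (6 − 9 + 6)F = 12, i.e. 3F = 12.
So F = 4, E = 3·4/2 = 6, V = 3·4/3 = 4.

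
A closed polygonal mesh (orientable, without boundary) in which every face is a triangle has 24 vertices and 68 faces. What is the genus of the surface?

Every face is a triangle, so 2E = 3·68 = 204, giving E = 102.
χ = V − E + F = 24 − 102 + 68 = -10.
For a closed orientable surface χ = 2 − 2g, so g = (2 − (-10))/2 = 6.

6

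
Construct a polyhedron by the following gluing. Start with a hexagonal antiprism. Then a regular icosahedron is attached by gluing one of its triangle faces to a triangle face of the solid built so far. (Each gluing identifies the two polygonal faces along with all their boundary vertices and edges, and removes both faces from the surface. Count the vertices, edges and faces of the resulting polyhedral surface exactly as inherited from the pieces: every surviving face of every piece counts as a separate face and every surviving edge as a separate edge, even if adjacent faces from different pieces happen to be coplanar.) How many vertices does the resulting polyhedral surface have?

21

A hexagonal antiprism: V=12, E=24, F=14.
Attach a regular icosahedron (V=12, E=30, F=20) along a 3-gon: merge 3 vertices and 3 edges, delete both glued faces → V=21, E=51, F=32.
Check: V − E + F = 21 − 51 + 32 = 2.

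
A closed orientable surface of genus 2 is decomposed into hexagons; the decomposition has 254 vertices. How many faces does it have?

128

χ = 2 − 2·2 = -2, and every face is a hexagon so 6F = 2E.
V − E + F = -2 with E = 6F/2 gives 254 − (6/2 − 1)·F = -2, so F = 128 and E = 384.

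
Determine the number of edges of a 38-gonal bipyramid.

A bipyramid over an n-gon has 2n triangular faces and n + 2 vertices: V = 38 + 2 = 40, E = 3·38 = 114, F = 2·38 = 76.

114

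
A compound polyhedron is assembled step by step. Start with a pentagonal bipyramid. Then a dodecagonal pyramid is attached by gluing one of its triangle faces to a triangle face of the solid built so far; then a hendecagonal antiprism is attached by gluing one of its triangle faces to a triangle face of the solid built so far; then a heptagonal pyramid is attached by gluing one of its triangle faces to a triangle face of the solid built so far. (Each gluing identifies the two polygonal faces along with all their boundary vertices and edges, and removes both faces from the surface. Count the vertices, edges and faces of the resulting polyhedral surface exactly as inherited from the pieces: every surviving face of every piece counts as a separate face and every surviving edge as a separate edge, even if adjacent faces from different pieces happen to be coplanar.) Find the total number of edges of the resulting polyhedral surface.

88

A pentagonal bipyramid: V=7, E=15, F=10.
Attach a dodecagonal pyramid (V=13, E=24, F=13) along a 3-gon: merge 3 vertices and 3 edges, delete both glued faces → V=17, E=36, F=21.
Attach a hendecagonal antiprism (V=22, E=44, F=24) along a 3-gon: merge 3 vertices and 3 edges, delete both glued faces → V=36, E=77, F=43.
Attach a heptagonal pyramid (V=8, E=14, F=8) along a 3-gon: merge 3 vertices and 3 edges, delete both glued faces → V=41, E=88, F=49.
Check: V − E + F = 41 − 88 + 49 = 2.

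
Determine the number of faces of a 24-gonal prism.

26

A prism on an n-gon has two n-gon bases and n rectangular sides: V = 2·24 = 48, E = 3·24 = 72, F = 24 + 2 = 26.
Check: V − E + F = 48 − 72 + 26 = 2.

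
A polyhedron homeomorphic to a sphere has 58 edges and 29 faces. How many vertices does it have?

Here V − E + F = 2.
V = 2 + E − F = 2 + 58 − 29 = 31.

31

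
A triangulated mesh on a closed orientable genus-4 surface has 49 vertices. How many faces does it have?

χ = 2 − 2·4 = -6, and every face is a triangle so 3F = 2E.
V − E + F = -6 with E = 3F/2 gives 49 − (3/2 − 1)·F = -6, so F = 110 and E = 165.

110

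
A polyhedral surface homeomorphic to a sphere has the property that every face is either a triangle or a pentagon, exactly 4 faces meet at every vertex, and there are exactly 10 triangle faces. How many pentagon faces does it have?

2

Let x be the number of pentagons; then F = 10 + x.
Edge–face incidences: 2E = 3·10 + 5·x = 30 + 5x.
Every vertex has degree 4, so 4V = 2E.
Euler: V − E + F = 2 ⇒ (2E)/4 − E + (10 + x) = 2.
Multiply by 8: 2·(2E) − 4·(2E) + 8·(10 + x) = 16, i.e. 80 + 8x − 2·(30 + 5x) = 16.
Collecting terms: −2x + 20 = 16, so −2x = −4, so x = 2.
Then 2E = 30 + 5·2 = 40, so E = 20, V = 2E/4 = 10, F = 10 + 2 = 12.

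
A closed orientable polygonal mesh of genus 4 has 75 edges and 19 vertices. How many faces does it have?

50

For a closed orientable surface of genus 4, χ = 2 − 2·4 = -6.
F = -6 − V + E = -6 − 19 + 75 = 50.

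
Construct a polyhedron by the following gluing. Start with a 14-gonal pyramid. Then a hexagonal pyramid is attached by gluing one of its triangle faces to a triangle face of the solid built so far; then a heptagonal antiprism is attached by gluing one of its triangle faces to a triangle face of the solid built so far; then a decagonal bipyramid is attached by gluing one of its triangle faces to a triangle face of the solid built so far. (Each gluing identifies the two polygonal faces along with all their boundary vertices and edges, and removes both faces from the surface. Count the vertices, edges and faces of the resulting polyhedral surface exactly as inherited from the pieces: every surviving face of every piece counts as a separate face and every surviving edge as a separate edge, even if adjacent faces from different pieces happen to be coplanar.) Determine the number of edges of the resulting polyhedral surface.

A 14-gonal pyramid: V=15, E=28, F=15.
Attach a hexagonal pyramid (V=7, E=12, F=7) along a 3-gon: merge 3 vertices and 3 edges, delete both glued faces → V=19, E=37, F=20.
Attach a heptagonal antiprism (V=14, E=28, F=16) along a 3-gon: merge 3 vertices and 3 edges, delete both glued faces → V=30, E=62, F=34.
Attach a decagonal bipyramid (V=12, E=30, F=20) along a 3-gon: merge 3 vertices and 3 edges, delete both glued faces → V=39, E=89, F=52.
Check: V − E + F = 39 − 89 + 52 = 2.

89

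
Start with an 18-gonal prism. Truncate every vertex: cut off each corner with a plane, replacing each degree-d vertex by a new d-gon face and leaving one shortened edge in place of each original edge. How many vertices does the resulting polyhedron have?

The base solid has V = 36, E = 54, F = 20.
Truncation replaces each original edge-end by a new vertex, so V′ = 2E = 108.
Each original edge survives, and each old vertex of degree d contributes d new edges; summing degrees gives Σd = 2E, so E′ = E + 2E = 3E = 162.
Each original face survives and each original vertex becomes one new face: F′ = F + V = 56.

108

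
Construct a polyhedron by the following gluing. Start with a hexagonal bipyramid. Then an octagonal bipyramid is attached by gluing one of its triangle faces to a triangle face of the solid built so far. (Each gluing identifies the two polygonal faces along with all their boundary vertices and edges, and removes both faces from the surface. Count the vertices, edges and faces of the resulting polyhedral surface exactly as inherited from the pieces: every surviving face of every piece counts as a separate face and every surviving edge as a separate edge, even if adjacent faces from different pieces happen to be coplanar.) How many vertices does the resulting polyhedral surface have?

15

A hexagonal bipyramid: V=8, E=18, F=12.
Attach an octagonal bipyramid (V=10, E=24, F=16) along a 3-gon: merge 3 vertices and 3 edges, delete both glued faces → V=15, E=39, F=26.
Check: V − E + F = 15 − 39 + 26 = 2.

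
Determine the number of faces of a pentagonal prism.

7

A prism on an n-gon has two n-gon bases and n rectangular sides: V = 2·5 = 10, E = 3·5 = 15, F = 5 + 2 = 7.
Check: V − E + F = 10 − 15 + 7 = 2.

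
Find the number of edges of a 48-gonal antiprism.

An antiprism on an n-gon has two n-gon caps and 2n triangles: V = 2·48 = 96, E = 4·48 = 192, F = 2·48 + 2 = 98.

192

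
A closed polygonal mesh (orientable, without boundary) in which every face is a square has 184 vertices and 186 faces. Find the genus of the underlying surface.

2

Every face is a square, so 2E = 4·186 = 744, giving E = 372.
χ = V − E + F = 184 − 372 + 186 = -2.
For a closed orientable surface χ = 2 − 2g, so g = (2 − (-2))/2 = 2.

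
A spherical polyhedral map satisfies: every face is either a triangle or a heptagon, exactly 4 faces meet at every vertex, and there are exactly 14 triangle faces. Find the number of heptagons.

2

Let x be the number of heptagons; then F = 14 + x.
Edge–face incidences: 2E = 3·14 + 7·x = 42 + 7x.
Every vertex has degree 4, so 4V = 2E.
Euler: V − E + F = 2 ⇒ (2E)/4 − E + (14 + x) = 2.
Multiply by 8: 2·(2E) − 4·(2E) + 8·(14 + x) = 16, i.e. 112 + 8x − 2·(42 + 7x) = 16.
Collecting terms: −6x + 28 = 16, so −6x = −12, so x = 2.
Then 2E = 42 + 7·2 = 56, so E = 28, V = 2E/4 = 14, F = 14 + 2 = 16.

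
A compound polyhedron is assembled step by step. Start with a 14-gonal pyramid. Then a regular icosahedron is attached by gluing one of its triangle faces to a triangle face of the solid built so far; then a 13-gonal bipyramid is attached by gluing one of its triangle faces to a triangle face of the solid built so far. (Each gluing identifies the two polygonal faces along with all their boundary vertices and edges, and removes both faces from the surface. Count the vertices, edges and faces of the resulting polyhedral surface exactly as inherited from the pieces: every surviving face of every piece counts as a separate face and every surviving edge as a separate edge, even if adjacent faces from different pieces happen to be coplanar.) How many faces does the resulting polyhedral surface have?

A 14-gonal pyramid: V=15, E=28, F=15.
Attach a regular icosahedron (V=12, E=30, F=20) along a 3-gon: merge 3 vertices and 3 edges, delete both glued faces → V=24, E=55, F=33.
Attach a 13-gonal bipyramid (V=15, E=39, F=26) along a 3-gon: merge 3 vertices and 3 edges, delete both glued faces → V=36, E=91, F=57.
Check: V − E + F = 36 − 91 + 57 = 2.

57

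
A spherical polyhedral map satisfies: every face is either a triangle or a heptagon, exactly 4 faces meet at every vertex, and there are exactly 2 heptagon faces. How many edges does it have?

Let x be the number of triangles; then F = 2 + x.
Edge–face incidences: 2E = 7·2 + 3·x = 14 + 3x.
Every vertex has degree 4, so 4V = 2E.
Euler: V − E + F = 2 ⇒ (2E)/4 − E + (2 + x) = 2.
Multiply by 8: 2·(2E) − 4·(2E) + 8·(2 + x) = 16, i.e. 16 + 8x − 2·(14 + 3x) = 16.
Collecting terms: 2x − 12 = 16, so 2x = 28, so x = 14.
Then 2E = 14 + 3·14 = 56, so E = 28, V = 2E/4 = 14, F = 2 + 14 = 16.

28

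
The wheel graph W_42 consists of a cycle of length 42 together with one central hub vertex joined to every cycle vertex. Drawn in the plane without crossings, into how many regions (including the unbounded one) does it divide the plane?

43

W_42 has V = 42 + 1 = 43 vertices and E = 2·42 = 84 edges.
By Euler's formula F = 2 − V + E = 2 − 43 + 84 = 43.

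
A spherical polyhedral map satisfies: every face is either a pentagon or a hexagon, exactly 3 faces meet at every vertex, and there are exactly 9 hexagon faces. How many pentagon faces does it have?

12

Let x be the number of pentagons; then F = 9 + x.
Edge–face incidences: 2E = 6·9 + 5·x = 54 + 5x.
Every vertex has degree 3, so 3V = 2E.
Euler: V − E + F = 2 ⇒ (2E)/3 − E + (9 + x) = 2.
Multiply by 6: 2·(2E) − 3·(2E) + 6·(9 + x) = 12, i.e. 54 + 6x − (54 + 5x) = 12.
Collecting terms: x = 12.
Then 2E = 54 + 5·12 = 114, so E = 57, V = 2E/3 = 38, F = 9 + 12 = 21.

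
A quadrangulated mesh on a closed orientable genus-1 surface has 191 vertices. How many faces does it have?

χ = 2 − 2·1 = 0, and every face is a square so 4F = 2E.
V − E + F = 0 with E = 4F/2 gives 191 − (4/2 − 1)·F = 0, so F = 191 and E = 382.

191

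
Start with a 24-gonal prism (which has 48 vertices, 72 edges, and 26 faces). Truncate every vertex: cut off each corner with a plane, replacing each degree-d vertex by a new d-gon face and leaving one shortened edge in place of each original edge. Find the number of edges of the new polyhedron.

216

Truncation replaces each original edge-end by a new vertex, so V′ = 2E = 144.
Each original edge survives, and each old vertex of degree d contributes d new edges; summing degrees gives Σd = 2E, so E′ = E + 2E = 3E = 216.
Each original face survives and each original vertex becomes one new face: F′ = F + V = 74.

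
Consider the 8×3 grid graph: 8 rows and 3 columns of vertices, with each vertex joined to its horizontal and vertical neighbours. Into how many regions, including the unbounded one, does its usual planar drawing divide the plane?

The grid has V = 8·3 = 24 vertices and E = 8·2 + 3·7 = 37 edges.
F = 2 − V + E = 2 − 24 + 37 = 15.

15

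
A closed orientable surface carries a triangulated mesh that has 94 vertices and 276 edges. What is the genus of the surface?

0

Every face is a triangle and each edge borders two faces, so 3F = 2·276, giving F = 184.
χ = V − E + F = 94 − 276 + 184 = 2.
For a closed orientable surface χ = 2 − 2g, so g = (2 − (2))/2 = 0.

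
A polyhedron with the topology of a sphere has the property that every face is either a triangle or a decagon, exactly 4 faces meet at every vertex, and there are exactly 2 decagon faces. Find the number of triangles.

Let x be the number of triangles; then F = 2 + x.
Edge–face incidences: 2E = 10·2 + 3·x = 20 + 3x.
Every vertex has degree 4, so 4V = 2E.
Euler: V − E + F = 2 ⇒ (2E)/4 − E + (2 + x) = 2.
Multiply by 8: 2·(2E) − 4·(2E) + 8·(2 + x) = 16, i.e. 16 + 8x − 2·(20 + 3x) = 16.
Collecting terms: 2x − 24 = 16, so 2x = 40, so x = 20.
Then 2E = 20 + 3·20 = 80, so E = 40, V = 2E/4 = 20, F = 2 + 20 = 22.

20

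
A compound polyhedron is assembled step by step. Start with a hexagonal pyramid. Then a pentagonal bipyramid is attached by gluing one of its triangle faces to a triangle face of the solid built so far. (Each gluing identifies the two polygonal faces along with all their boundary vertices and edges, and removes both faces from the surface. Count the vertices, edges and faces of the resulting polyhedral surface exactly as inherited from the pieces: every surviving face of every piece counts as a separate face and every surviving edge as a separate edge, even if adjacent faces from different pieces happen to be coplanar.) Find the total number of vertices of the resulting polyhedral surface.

11

A hexagonal pyramid: V=7, E=12, F=7.
Attach a pentagonal bipyramid (V=7, E=15, F=10) along a 3-gon: merge 3 vertices and 3 edges, delete both glued faces → V=11, E=24, F=15.
Check: V − E + F = 11 − 24 + 15 = 2.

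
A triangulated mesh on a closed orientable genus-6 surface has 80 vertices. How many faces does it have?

180

χ = 2 − 2·6 = -10, and every face is a triangle so 3F = 2E.
V − E + F = -10 with E = 3F/2 gives 80 − (3/2 − 1)·F = -10, so F = 180 and E = 270.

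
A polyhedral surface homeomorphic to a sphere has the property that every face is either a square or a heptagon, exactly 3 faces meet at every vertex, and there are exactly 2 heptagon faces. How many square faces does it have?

7

Let x be the number of squares; then F = 2 + x.
Edge–face incidences: 2E = 7·2 + 4·x = 14 + 4x.
Every vertex has degree 3, so 3V = 2E.
Euler: V − E + F = 2 ⇒ (2E)/3 − E + (2 + x) = 2.
Multiply by 6: 2·(2E) − 3·(2E) + 6·(2 + x) = 12, i.e. 12 + 6x − (14 + 4x) = 12.
Collecting terms: 2x − 2 = 12, so 2x = 14, so x = 7.
Then 2E = 14 + 4·7 = 42, so E = 21, V = 2E/3 = 14, F = 2 + 7 = 9.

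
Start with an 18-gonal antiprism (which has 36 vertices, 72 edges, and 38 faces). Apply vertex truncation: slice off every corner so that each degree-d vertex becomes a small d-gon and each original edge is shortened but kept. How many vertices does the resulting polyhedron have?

Truncation replaces each original edge-end by a new vertex, so V′ = 2E = 144.
Each original edge survives, and each old vertex of degree d contributes d new edges; summing degrees gives Σd = 2E, so E′ = E + 2E = 3E = 216.
Each original face survives and each original vertex becomes one new face: F′ = F + V = 74.

144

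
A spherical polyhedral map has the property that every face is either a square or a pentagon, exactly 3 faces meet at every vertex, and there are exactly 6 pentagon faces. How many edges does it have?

Let x be the number of squares; then F = 6 + x.
Edge–face incidences: 2E = 5·6 + 4·x = 30 + 4x.
Every vertex has degree 3, so 3V = 2E.
Euler: V − E + F = 2 ⇒ (2E)/3 − E + (6 + x) = 2.
Multiply by 6: 2·(2E) − 3·(2E) + 6·(6 + x) = 12, i.e. 36 + 6x − (30 + 4x) = 12.
Collecting terms: 2x + 6 = 12, so 2x = 6, so x = 3.
Then 2E = 30 + 4·3 = 42, so E = 21, V = 2E/3 = 14, F = 6 + 3 = 9.

21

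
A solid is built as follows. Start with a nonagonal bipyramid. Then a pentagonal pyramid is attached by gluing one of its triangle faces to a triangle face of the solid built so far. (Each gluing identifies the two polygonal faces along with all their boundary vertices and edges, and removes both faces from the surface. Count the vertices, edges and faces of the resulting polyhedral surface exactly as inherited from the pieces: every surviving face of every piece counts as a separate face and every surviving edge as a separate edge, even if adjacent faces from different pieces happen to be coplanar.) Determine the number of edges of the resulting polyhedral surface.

A nonagonal bipyramid: V=11, E=27, F=18.
Attach a pentagonal pyramid (V=6, E=10, F=6) along a 3-gon: merge 3 vertices and 3 edges, delete both glued faces → V=14, E=34, F=22.
Check: V − E + F = 14 − 34 + 22 = 2.

34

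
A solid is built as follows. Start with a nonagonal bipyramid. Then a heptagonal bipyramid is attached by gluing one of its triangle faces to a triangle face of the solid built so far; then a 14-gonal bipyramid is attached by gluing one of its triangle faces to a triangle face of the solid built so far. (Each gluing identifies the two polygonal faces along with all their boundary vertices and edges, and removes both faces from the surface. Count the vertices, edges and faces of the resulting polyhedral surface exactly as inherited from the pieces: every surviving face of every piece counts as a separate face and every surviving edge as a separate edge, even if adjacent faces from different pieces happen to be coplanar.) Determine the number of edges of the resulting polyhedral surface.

84

A nonagonal bipyramid: V=11, E=27, F=18.
Attach a heptagonal bipyramid (V=9, E=21, F=14) along a 3-gon: merge 3 vertices and 3 edges, delete both glued faces → V=17, E=45, F=30.
Attach a 14-gonal bipyramid (V=16, E=42, F=28) along a 3-gon: merge 3 vertices and 3 edges, delete both glued faces → V=30, E=84, F=56.
Check: V − E + F = 30 − 84 + 56 = 2.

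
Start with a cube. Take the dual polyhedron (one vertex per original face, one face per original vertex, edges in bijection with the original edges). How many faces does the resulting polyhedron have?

The base solid has V = 8, E = 12, F = 6.
The dual swaps V and F and preserves E: V′ = F = 6, E′ = E = 12, F′ = V = 8.

8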